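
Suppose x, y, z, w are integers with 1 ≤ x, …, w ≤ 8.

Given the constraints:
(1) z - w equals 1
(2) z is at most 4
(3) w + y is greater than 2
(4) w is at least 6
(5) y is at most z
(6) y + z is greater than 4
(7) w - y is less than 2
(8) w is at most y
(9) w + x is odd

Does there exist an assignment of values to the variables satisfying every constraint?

Unsatisfiable

From constraints 4 and 8: y ≥ w and w ≥ 6, so y ≥ 6. From constraints 2 and 5: y ≤ z and z ≤ 4, so y ≤ 4. But 4 < 6, so no value of y works.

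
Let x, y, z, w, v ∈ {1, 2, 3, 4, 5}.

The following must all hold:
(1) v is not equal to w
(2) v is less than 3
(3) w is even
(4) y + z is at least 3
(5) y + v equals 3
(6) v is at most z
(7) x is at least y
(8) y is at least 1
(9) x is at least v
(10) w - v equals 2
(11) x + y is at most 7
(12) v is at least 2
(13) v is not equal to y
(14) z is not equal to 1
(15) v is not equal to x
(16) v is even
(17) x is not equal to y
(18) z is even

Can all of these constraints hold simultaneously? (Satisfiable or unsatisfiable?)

Satisfiable

Setting (x, y, z, w, v) = (4, 1, 2, 4, 2) satisfies everything: constraint 4: y + z = 3; constraint 5: y + v = 3; constraint 10: w - v = 2, and the others follow.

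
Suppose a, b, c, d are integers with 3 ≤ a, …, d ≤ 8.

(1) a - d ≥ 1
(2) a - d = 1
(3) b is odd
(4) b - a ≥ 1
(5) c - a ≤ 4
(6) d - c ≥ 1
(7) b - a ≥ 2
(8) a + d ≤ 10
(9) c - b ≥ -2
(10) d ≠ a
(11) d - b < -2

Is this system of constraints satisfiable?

Constraints 1, 6, 7, and 9 give a − d ≥ 1, d − c ≥ 1, c − b ≥ -2, b − a ≥ 2.
Adding all 4 inequalities: the left sides telescope to 0, and the right sides sum to 1 + 1 + (-2) + 2 = 2. So 0 ≥ 2, which is false.

Unsatisfiable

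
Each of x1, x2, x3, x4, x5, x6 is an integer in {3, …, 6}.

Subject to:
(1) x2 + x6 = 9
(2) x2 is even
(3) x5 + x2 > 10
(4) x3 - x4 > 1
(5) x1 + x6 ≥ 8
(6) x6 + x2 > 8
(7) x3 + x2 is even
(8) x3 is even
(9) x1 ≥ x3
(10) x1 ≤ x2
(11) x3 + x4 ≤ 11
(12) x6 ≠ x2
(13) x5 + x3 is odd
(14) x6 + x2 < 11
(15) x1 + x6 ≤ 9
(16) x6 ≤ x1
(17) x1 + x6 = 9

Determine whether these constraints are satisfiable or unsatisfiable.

Satisfiable

Setting (x1, x2, x3, x4, x5, x6) = (6, 6, 6, 3, 5, 3) satisfies everything: constraint 1: x2 + x6 = 9; constraint 3: x5 + x2 = 11, and the others follow.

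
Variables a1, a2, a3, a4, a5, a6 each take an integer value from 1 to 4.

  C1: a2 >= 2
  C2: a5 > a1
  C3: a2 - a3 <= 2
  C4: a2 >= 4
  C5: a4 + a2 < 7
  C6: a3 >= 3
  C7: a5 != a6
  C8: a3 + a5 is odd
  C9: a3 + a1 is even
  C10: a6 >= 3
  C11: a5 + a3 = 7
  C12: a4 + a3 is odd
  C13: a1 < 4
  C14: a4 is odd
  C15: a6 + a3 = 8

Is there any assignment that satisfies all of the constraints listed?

Setting (a1, a2, a3, a4, a5, a6) = (2, 4, 4, 1, 3, 4) satisfies everything: constraint 3: a2 - a3 = 0; constraint 5: a4 + a2 = 5; constraint 11: a5 + a3 = 7, and the others follow.

Satisfiable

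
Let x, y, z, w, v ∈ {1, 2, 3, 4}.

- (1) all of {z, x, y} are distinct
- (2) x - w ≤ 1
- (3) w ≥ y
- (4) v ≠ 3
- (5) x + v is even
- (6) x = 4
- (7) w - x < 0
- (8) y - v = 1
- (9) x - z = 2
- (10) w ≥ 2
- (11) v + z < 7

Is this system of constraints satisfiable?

Satisfiable

One satisfying assignment is x = 4, y = 3, z = 2, w = 3, v = 2.
For the less obvious constraints — constraint 2: x - w = 1; constraint 7: w - x = -1; constraint 8: y - v = 1 — and the others hold by inspection.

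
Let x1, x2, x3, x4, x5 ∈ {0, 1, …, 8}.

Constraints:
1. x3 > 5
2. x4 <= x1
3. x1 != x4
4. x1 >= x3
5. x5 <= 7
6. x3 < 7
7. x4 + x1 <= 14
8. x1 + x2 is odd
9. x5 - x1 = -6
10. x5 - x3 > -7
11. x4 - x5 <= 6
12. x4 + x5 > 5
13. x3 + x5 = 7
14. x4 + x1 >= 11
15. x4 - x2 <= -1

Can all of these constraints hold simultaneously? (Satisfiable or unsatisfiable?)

One satisfying assignment is x1 = 7, x2 = 8, x3 = 6, x4 = 6, x5 = 1.
For the less obvious constraints — constraint 7: x4 + x1 = 13; constraint 9: x5 - x1 = -6; constraint 10: x5 - x3 = -5 — and the others hold by inspection.

Satisfiable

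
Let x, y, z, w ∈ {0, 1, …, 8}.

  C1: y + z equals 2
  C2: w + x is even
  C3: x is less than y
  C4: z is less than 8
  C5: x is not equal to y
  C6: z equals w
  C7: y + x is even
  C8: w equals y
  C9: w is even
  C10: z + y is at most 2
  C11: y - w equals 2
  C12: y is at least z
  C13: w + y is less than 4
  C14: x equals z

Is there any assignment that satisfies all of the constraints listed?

From constraints 6, 8, and 14, x = z = w = y, so x = y. But constraint 5 says x ≠ y. Contradiction.

Unsatisfiable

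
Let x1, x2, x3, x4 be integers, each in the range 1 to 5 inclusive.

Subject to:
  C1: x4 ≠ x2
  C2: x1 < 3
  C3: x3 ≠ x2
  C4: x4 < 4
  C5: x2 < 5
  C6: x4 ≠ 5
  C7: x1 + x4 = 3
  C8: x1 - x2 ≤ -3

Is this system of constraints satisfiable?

Satisfiable

The assignment x1 = 1, x2 = 4, x3 = 1, x4 = 2 works:
  constraint 7 holds since x1 + x4 = 3.
  constraint 8 holds since x1 - x2 = -3.
The rest check out directly.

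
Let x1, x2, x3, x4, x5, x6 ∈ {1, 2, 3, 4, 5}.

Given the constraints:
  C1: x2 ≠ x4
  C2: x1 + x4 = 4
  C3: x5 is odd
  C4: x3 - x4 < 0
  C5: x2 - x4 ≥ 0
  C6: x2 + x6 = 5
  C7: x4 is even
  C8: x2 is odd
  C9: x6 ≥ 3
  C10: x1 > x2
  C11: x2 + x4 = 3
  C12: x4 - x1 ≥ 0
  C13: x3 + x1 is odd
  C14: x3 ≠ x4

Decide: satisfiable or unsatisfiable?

Unsatisfiable

Constraints 5, 10, and 12 give x1 ≤ x4, x4 ≤ x2, x2 < x1. Chaining: x1 ≤ x4 ≤ x2 < x1, which forces x1 < x1 — impossible.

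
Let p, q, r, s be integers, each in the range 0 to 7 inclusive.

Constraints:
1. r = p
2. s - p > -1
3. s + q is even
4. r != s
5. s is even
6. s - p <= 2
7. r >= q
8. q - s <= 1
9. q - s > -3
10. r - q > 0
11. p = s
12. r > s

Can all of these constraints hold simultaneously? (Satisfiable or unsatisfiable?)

Unsatisfiable

From constraints 1 and 11, r = p = s, so r = s. But constraint 4 says r ≠ s. Contradiction.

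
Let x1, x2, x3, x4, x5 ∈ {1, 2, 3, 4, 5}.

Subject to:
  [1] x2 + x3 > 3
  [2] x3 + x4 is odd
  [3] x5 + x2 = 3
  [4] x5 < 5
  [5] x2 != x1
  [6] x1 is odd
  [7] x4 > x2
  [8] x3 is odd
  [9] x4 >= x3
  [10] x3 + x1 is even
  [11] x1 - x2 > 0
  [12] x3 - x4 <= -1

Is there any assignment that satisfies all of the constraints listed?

Satisfiable

Setting (x1, x2, x3, x4, x5) = (3, 2, 3, 4, 1) satisfies everything: constraint 1: x2 + x3 = 5; constraint 3: x5 + x2 = 3, and the others follow.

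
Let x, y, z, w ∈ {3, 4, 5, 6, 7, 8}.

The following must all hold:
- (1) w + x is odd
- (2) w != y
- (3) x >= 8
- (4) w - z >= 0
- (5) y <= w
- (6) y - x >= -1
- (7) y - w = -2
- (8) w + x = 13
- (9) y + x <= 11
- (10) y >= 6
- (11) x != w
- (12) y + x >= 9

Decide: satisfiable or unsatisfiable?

Unsatisfiable

From constraints 5 and 10: w ≥ y ≥ 6. From constraint 3: x ≥ 8. Hence w + x ≥ 14. But constraint 8 requires w + x = 13, and 13 < 14. Contradiction.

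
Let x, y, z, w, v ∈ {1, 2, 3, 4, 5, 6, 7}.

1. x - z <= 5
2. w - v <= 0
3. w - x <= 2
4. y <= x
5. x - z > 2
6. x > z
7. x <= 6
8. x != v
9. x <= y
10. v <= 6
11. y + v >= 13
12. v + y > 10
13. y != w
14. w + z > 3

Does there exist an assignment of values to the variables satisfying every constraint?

From constraints 4 and 7: y ≤ x ≤ 6. From constraint 10: v ≤ 6. Hence y + v ≤ 12. But constraint 11 requires y + v ≥ 13, and 13 > 12. Contradiction.

Unsatisfiable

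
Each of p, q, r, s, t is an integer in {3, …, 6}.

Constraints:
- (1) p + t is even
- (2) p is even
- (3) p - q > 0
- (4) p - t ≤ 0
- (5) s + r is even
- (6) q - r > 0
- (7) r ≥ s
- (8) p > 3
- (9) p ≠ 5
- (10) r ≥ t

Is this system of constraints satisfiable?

Unsatisfiable

Constraints 3, 4, 6, and 10 give r < q, q < p, p ≤ t, t ≤ r. Chaining: r < q < p ≤ t ≤ r, which forces r < r — impossible.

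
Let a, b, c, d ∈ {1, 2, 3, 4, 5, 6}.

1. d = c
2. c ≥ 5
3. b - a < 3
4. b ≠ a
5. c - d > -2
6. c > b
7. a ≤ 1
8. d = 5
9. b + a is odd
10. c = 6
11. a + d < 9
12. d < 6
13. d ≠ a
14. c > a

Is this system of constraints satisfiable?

Unsatisfiable

Constraint 8 fixes d = 5 and constraint 10 fixes c = 6, but constraint 1 requires d = c. Since 5 ≠ 6, contradiction.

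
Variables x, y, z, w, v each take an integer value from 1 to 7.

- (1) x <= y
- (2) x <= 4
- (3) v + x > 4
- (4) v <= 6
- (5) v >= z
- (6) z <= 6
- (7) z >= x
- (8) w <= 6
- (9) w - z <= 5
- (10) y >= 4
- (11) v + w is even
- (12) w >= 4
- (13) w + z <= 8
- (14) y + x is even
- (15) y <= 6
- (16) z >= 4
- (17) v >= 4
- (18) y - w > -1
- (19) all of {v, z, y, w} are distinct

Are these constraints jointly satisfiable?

Unsatisfiable

Constraints 4, 6, 8, 10, 12, 15, 16, and 17 confine each of v, z, y, w to the 3 values {4, …, 6}.
Constraint 19 requires all 4 of them to be distinct, but only 3 values are available — impossible by the pigeonhole principle.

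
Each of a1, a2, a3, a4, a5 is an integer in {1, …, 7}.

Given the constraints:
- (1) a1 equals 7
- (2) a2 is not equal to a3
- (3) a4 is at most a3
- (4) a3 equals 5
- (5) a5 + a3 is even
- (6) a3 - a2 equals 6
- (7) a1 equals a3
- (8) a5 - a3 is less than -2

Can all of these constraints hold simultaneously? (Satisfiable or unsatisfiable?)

Unsatisfiable

Constraint 1 fixes a1 = 7 and constraint 4 fixes a3 = 5, but constraint 7 requires a1 = a3. Since 7 ≠ 5, contradiction.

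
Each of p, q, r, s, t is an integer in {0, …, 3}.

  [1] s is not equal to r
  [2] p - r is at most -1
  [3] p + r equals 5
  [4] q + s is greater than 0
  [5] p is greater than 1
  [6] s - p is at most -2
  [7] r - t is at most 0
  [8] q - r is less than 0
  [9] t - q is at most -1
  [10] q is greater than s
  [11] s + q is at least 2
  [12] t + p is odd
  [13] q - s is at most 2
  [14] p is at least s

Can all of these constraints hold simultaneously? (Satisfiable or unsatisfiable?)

Unsatisfiable

Constraints 2, 6, 7, 9, and 13 give s − q ≥ -2, q − t ≥ 1, t − r ≥ 0, r − p ≥ 1, p − s ≥ 2.
Adding all 5 inequalities: the left sides telescope to 0, and the right sides sum to (-2) + 1 + 0 + 1 + 2 = 2. So 0 ≥ 2, which is false.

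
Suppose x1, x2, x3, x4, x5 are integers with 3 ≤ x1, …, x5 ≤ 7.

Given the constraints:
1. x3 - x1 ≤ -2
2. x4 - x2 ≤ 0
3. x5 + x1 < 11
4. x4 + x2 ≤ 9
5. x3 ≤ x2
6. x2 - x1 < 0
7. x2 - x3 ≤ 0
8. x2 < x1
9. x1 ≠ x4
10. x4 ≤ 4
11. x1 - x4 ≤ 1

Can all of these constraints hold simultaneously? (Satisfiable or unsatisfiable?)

Unsatisfiable

Constraints 1, 2, 7, and 11 give x1 − x3 ≥ 2, x3 − x2 ≥ 0, x2 − x4 ≥ 0, x4 − x1 ≥ -1.
Adding all 4 inequalities: the left sides telescope to 0, and the right sides sum to 2 + 0 + 0 + (-1) = 1. So 0 ≥ 1, which is false.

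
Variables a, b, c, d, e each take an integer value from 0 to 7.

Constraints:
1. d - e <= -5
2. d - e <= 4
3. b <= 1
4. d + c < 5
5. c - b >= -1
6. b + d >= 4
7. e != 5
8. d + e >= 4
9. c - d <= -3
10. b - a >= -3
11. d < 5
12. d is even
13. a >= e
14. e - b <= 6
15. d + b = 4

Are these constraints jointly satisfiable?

Unsatisfiable

Constraints 1, 5, 9, and 14 give b − e ≥ -6, e − d ≥ 5, d − c ≥ 3, c − b ≥ -1.
Adding all 4 inequalities: the left sides telescope to 0, and the right sides sum to (-6) + 5 + 3 + (-1) = 1. So 0 ≥ 1, which is false.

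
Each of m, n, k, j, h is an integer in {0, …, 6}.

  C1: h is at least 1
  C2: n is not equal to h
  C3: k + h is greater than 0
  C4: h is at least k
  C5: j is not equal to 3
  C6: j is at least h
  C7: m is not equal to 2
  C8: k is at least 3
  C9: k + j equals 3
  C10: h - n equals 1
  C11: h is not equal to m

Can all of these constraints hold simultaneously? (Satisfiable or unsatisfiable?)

Unsatisfiable

From constraint 8: k ≥ 3. From constraints 1 and 6: j ≥ h ≥ 1. Hence k + j ≥ 4. But constraint 9 requires k + j = 3, and 3 < 4. Contradiction.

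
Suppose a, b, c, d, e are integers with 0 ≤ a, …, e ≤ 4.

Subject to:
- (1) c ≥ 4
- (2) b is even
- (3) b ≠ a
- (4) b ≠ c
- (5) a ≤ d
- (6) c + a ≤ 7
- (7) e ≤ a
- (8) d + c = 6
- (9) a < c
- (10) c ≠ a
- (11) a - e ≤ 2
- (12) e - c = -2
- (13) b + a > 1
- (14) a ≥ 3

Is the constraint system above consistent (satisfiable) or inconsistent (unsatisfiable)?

From constraints 5 and 14: d ≥ a ≥ 3. From constraint 1: c ≥ 4. Hence d + c ≥ 7. But constraint 8 requires d + c = 6, and 6 < 7. Contradiction.

Unsatisfiable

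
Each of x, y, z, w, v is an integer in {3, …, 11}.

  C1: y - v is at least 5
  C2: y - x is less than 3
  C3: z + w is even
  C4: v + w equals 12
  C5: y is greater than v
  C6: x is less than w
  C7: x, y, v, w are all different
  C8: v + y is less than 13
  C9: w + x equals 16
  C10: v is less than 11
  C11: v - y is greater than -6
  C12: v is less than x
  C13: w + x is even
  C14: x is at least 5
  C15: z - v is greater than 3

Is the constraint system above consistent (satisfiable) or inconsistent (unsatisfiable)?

Try x = 7, y = 8, z = 9, w = 9, v = 3.
Check constraint 1: y - v = 5; constraint 2: y - x = 1. The remaining constraints are straightforward to verify.

Satisfiable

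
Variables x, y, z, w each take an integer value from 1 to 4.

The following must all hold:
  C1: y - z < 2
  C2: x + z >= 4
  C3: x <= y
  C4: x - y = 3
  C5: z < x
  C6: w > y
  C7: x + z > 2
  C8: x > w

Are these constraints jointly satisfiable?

Constraints 3, 6, and 8 give y < w, w < x, x ≤ y. Chaining: y < w < x ≤ y, which forces y < y — impossible.

Unsatisfiable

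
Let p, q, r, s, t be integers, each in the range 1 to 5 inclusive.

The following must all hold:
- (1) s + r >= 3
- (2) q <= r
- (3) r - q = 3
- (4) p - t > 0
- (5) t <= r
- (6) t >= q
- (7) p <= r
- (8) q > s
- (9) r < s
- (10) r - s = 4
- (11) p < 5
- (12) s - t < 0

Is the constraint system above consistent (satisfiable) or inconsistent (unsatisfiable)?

Constraints 4, 6, 7, 8, and 9 give r < s, s < q, q ≤ t, t < p, p ≤ r. Chaining: r < s < q ≤ t < p ≤ r, which forces r < r — impossible.

Unsatisfiable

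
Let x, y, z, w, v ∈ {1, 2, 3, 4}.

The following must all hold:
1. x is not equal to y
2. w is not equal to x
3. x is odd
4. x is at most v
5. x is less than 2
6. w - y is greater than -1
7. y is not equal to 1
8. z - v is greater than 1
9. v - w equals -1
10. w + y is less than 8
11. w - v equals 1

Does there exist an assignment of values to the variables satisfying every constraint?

Satisfiable

The assignment x = 1, y = 2, z = 4, w = 3, v = 2 works:
  constraint 6 holds since w - y = 1.
  constraint 8 holds since z - v = 2.
The rest check out directly.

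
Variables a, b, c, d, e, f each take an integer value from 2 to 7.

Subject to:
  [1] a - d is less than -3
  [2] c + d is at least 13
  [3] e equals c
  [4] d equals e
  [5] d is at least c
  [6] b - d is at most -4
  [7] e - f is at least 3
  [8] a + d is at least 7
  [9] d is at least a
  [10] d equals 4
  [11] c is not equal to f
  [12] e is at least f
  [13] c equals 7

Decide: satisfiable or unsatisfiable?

Unsatisfiable

Constraint 10 fixes d = 4 and constraint 13 fixes c = 7. Constraints 3 and 4 give d = e = c, so d = c. But 4 ≠ 7 — contradiction.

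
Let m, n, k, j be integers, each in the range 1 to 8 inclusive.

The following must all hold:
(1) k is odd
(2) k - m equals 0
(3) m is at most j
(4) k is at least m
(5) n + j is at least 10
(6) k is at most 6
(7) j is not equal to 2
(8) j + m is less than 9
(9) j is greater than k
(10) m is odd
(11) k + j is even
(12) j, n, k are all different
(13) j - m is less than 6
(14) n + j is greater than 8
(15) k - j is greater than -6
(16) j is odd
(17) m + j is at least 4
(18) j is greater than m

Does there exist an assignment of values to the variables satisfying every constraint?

Satisfiable

Take m = 1, n = 6, k = 1, j = 5. Then constraint 2: k - m = 0; constraint 5: n + j = 11, and every other listed constraint is also met.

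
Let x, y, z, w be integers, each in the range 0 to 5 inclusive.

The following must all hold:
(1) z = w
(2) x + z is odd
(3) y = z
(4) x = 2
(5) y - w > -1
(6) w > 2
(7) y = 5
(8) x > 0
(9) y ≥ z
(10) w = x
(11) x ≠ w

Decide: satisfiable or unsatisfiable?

Unsatisfiable

Constraint 7 fixes y = 5 and constraint 4 fixes x = 2. Constraints 1, 3, and 10 give y = z = w = x, so y = x. But 5 ≠ 2 — contradiction.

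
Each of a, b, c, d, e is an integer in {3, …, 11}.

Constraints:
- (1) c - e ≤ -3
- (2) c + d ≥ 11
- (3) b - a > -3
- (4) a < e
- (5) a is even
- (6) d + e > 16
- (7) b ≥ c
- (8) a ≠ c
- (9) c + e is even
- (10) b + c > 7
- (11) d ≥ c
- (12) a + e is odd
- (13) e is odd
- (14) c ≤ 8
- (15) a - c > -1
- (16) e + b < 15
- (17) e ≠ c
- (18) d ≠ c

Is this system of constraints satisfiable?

Satisfiable

One satisfying assignment is a = 6, b = 5, c = 5, d = 8, e = 9.
For the less obvious constraints — constraint 1: c - e = -4; constraint 2: c + d = 13 — and the others hold by inspection.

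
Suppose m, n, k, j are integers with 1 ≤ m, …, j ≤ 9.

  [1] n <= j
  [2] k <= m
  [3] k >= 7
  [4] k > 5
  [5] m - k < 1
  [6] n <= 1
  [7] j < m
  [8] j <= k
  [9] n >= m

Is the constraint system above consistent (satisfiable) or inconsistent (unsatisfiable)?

From constraints 2 and 3: m ≥ k and k ≥ 7, so m ≥ 7. From constraints 6 and 9: m ≤ n and n ≤ 1, so m ≤ 1. But 1 < 7, so no value of m works.

Unsatisfiable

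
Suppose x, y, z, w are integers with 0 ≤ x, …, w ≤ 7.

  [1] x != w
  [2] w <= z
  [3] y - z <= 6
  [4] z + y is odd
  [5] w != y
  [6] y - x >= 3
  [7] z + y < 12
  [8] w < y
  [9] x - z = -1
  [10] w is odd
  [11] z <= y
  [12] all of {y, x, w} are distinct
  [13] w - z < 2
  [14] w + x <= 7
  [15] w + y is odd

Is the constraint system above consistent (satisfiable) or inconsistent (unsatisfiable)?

Satisfiable

Try x = 2, y = 6, z = 3, w = 3.
Check constraint 3: y - z = 3; constraint 6: y - x = 4. The remaining constraints are straightforward to verify.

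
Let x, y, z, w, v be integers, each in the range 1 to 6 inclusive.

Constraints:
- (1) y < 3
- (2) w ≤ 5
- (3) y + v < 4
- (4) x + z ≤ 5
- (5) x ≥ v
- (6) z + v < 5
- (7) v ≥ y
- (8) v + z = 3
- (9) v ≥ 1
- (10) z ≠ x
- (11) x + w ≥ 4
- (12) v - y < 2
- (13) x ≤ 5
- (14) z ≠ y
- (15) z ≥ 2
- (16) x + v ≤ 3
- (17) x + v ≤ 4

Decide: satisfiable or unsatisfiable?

One satisfying assignment is x = 1, y = 1, z = 2, w = 5, v = 1.
For the less obvious constraints — constraint 3: y + v = 2; constraint 4: x + z = 3 — and the others hold by inspection.

Satisfiable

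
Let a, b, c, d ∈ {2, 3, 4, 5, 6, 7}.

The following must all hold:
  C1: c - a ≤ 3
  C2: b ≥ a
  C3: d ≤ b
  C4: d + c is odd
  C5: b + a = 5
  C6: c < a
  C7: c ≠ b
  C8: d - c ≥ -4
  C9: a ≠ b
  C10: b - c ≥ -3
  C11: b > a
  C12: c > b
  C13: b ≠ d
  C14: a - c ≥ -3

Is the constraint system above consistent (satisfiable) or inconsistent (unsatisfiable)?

Constraints 6, 11, and 12 give a < b, b < c, c < a. Chaining: a < b < c < a, which forces a < a — impossible.

Unsatisfiable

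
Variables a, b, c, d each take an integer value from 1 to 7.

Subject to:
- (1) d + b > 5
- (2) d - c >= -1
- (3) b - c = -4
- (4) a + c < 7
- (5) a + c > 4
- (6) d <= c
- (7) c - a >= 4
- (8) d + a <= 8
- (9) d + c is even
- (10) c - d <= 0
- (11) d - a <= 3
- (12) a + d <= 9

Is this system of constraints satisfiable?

Constraints 7, 10, and 11 give d − c ≥ 0, c − a ≥ 4, a − d ≥ -3.
Adding all 3 inequalities: the left sides telescope to 0, and the right sides sum to 0 + 4 + (-3) = 1. So 0 ≥ 1, which is false.

Unsatisfiable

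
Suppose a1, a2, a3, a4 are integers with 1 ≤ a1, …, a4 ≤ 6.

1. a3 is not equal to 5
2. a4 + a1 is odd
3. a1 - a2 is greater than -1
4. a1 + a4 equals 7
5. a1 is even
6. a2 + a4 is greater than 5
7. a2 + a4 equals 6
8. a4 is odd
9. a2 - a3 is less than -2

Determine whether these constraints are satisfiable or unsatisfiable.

Try a1 = 4, a2 = 3, a3 = 6, a4 = 3.
Check constraint 3: a1 - a2 = 1; constraint 4: a1 + a4 = 7. The remaining constraints are straightforward to verify.

Satisfiable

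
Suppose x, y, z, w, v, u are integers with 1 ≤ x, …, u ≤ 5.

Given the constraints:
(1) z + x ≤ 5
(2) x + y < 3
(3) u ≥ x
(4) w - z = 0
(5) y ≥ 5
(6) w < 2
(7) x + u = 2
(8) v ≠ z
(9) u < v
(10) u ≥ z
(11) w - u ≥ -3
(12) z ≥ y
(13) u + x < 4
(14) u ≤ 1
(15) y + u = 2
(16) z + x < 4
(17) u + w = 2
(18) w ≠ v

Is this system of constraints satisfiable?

From constraints 5 and 12: z ≥ y and y ≥ 5, so z ≥ 5. From constraints 10 and 14: z ≤ u and u ≤ 1, so z ≤ 1. But 1 < 5, so no value of z works.

Unsatisfiable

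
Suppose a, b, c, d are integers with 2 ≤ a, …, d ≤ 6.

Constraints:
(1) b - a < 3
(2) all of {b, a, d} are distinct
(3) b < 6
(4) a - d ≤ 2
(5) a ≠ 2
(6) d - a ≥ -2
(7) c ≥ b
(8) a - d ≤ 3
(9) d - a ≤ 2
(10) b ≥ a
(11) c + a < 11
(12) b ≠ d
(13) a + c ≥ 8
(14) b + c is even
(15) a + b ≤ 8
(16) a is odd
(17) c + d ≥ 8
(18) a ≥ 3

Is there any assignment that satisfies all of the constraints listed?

Take a = 3, b = 4, c = 6, d = 2. Then constraint 1: b - a = 1; constraint 4: a - d = 1, and every other listed constraint is also met.

Satisfiable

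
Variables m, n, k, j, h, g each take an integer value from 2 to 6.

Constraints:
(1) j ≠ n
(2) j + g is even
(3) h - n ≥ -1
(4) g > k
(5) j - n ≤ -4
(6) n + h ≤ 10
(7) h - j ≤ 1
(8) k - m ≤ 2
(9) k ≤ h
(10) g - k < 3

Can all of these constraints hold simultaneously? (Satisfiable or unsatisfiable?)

Constraints 3, 5, and 7 give j − h ≥ -1, h − n ≥ -1, n − j ≥ 4.
Adding all 3 inequalities: the left sides telescope to 0, and the right sides sum to (-1) + (-1) + 4 = 2. So 0 ≥ 2, which is false.

Unsatisfiable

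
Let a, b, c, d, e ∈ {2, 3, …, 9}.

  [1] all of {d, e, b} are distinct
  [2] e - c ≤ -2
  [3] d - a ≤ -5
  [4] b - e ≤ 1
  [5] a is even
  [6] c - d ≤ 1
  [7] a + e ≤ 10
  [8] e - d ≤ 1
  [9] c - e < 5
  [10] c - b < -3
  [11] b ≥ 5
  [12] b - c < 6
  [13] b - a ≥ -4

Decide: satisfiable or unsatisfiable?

Unsatisfiable

Constraints 2, 3, 4, 6, and 13 give c − e ≥ 2, e − b ≥ -1, b − a ≥ -4, a − d ≥ 5, d − c ≥ -1.
Adding all 5 inequalities: the left sides telescope to 0, and the right sides sum to 2 + (-1) + (-4) + 5 + (-1) = 1. So 0 ≥ 1, which is false.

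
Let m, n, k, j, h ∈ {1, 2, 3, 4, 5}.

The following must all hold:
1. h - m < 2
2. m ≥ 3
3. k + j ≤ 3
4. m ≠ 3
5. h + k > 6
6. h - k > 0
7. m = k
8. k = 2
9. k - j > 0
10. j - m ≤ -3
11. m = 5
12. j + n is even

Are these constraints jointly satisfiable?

Constraint 11 fixes m = 5 and constraint 8 fixes k = 2, but constraint 7 requires m = k. Since 5 ≠ 2, contradiction.

Unsatisfiable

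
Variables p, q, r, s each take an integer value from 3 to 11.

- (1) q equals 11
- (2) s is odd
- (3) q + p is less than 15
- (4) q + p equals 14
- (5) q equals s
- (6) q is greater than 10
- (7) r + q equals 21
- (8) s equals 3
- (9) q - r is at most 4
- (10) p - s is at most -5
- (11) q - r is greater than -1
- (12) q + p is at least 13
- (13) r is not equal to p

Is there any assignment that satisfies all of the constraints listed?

Constraint 1 fixes q = 11 and constraint 8 fixes s = 3, but constraint 5 requires q = s. Since 11 ≠ 3, contradiction.

Unsatisfiable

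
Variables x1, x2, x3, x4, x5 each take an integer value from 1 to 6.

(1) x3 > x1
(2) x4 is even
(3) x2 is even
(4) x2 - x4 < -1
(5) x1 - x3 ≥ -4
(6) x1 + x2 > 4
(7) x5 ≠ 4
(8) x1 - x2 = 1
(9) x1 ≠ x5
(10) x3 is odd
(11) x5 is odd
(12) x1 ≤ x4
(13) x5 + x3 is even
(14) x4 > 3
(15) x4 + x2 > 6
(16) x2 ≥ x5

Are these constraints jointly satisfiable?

One satisfying assignment is x1 = 3, x2 = 2, x3 = 5, x4 = 6, x5 = 1.
For the less obvious constraints — constraint 4: x2 - x4 = -4; constraint 5: x1 - x3 = -2; constraint 6: x1 + x2 = 5 — and the others hold by inspection.

Satisfiable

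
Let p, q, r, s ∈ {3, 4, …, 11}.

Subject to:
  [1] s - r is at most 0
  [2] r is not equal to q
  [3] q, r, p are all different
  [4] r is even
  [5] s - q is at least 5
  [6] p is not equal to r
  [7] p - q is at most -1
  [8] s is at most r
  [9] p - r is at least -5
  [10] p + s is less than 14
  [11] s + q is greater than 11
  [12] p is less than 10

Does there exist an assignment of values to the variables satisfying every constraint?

Constraints 1, 5, 7, and 9 give p − r ≥ -5, r − s ≥ 0, s − q ≥ 5, q − p ≥ 1.
Adding all 4 inequalities: the left sides telescope to 0, and the right sides sum to (-5) + 0 + 5 + 1 = 1. So 0 ≥ 1, which is false.

Unsatisfiable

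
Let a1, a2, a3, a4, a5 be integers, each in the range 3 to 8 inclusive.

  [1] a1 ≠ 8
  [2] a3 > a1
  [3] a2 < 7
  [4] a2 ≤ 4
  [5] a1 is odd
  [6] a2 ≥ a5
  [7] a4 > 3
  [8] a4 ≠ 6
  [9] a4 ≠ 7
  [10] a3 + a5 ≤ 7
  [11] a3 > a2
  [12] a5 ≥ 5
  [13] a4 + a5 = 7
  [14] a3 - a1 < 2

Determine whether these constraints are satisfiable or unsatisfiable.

From constraints 6 and 12: a2 ≥ a5 and a5 ≥ 5, so a2 ≥ 5. From constraint 4: a2 ≤ 4. But 4 < 5, so no value of a2 works.

Unsatisfiable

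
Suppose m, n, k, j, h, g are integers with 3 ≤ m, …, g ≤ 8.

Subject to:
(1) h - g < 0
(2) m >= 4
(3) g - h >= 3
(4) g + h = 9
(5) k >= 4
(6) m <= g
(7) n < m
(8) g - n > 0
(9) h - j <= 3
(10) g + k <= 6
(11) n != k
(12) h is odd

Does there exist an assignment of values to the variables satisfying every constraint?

From constraints 2 and 6: g ≥ m ≥ 4. From constraint 5: k ≥ 4. Hence g + k ≥ 8. But constraint 10 requires g + k ≤ 6, and 6 < 8. Contradiction.

Unsatisfiable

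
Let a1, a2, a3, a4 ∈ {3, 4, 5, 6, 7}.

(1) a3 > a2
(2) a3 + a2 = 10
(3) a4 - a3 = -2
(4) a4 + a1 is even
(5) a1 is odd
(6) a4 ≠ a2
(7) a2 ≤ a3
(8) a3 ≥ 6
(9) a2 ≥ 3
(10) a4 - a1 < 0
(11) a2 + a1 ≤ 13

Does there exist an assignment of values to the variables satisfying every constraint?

Satisfiable

The assignment a1 = 7, a2 = 3, a3 = 7, a4 = 5 works:
  constraint 2 holds since a3 + a2 = 10.
  constraint 3 holds since a4 - a3 = -2.
  constraint 10 holds since a4 - a1 = -2.
The rest check out directly.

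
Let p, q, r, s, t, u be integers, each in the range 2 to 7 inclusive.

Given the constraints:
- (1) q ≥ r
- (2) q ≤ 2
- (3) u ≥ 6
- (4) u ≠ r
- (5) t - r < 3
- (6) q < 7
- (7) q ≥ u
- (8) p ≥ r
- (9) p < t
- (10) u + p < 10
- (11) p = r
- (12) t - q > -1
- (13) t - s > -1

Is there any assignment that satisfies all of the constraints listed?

From constraint 3: u ≥ 6. From constraints 2 and 7: u ≤ q and q ≤ 2, so u ≤ 2. But 2 < 6, so no value of u works.

Unsatisfiable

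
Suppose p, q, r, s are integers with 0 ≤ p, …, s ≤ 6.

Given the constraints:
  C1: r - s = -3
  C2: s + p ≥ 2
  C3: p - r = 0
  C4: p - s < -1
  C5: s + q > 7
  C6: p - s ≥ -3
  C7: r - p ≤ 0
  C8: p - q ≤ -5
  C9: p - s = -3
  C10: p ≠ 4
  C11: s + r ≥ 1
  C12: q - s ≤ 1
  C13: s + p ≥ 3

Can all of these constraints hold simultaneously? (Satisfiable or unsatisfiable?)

Unsatisfiable

Constraints 6, 8, and 12 give s − q ≥ -1, q − p ≥ 5, p − s ≥ -3.
Adding all 3 inequalities: the left sides telescope to 0, and the right sides sum to (-1) + 5 + (-3) = 1. So 0 ≥ 1, which is false.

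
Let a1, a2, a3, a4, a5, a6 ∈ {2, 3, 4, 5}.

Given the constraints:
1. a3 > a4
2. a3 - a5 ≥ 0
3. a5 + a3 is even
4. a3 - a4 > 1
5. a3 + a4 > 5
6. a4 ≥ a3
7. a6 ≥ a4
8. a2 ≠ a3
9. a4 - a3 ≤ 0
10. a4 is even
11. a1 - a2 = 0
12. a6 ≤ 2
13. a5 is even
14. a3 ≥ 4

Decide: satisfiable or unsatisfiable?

From constraints 6 and 14: a4 ≥ a3 and a3 ≥ 4, so a4 ≥ 4. From constraints 7 and 12: a4 ≤ a6 and a6 ≤ 2, so a4 ≤ 2. But 2 < 4, so no value of a4 works.

Unsatisfiable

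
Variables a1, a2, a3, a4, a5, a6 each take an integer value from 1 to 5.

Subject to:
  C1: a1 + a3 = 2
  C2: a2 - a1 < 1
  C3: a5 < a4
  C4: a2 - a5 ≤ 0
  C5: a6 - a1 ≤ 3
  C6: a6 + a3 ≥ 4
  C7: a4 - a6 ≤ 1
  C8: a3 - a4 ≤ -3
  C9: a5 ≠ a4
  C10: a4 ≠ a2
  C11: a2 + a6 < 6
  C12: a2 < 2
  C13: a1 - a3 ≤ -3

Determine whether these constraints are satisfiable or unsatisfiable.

Unsatisfiable

Constraints 5, 7, 8, and 13 give a1 − a6 ≥ -3, a6 − a4 ≥ -1, a4 − a3 ≥ 3, a3 − a1 ≥ 3.
Adding all 4 inequalities: the left sides telescope to 0, and the right sides sum to (-3) + (-1) + 3 + 3 = 2. So 0 ≥ 2, which is false.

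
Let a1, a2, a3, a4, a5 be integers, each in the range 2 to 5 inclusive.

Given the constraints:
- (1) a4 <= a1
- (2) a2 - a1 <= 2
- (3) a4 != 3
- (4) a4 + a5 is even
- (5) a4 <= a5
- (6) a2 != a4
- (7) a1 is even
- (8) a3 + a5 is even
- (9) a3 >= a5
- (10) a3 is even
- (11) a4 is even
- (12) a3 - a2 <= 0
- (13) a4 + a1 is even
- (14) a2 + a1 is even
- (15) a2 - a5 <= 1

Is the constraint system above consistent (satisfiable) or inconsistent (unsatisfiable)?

Satisfiable

One satisfying assignment is a1 = 2, a2 = 4, a3 = 4, a4 = 2, a5 = 4.
For the less obvious constraints — constraint 2: a2 - a1 = 2; constraint 12: a3 - a2 = 0 — and the others hold by inspection.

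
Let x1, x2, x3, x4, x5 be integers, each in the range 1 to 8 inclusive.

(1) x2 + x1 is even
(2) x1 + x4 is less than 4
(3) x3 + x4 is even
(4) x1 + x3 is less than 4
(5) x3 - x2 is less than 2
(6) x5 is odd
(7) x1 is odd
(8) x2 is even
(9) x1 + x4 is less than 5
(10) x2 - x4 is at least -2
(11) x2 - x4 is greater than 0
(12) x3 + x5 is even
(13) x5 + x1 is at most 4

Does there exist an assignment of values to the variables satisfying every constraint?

Constraint 8 makes x2 even and constraint 7 makes x1 odd, so x2 + x1 must be odd. Constraint 1 says x2 + x1 is even — contradiction.

Unsatisfiable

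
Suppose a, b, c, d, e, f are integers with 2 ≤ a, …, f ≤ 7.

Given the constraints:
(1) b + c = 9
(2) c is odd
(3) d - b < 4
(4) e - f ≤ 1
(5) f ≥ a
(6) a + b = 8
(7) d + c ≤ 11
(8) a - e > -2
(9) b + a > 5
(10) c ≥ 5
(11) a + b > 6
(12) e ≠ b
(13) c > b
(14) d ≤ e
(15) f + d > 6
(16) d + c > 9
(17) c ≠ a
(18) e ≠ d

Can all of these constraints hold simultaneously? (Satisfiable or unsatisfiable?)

Take a = 6, b = 2, c = 7, d = 3, e = 6, f = 6. Then constraint 1: b + c = 9; constraint 3: d - b = 1; constraint 4: e - f = 0, and every other listed constraint is also met.

Satisfiable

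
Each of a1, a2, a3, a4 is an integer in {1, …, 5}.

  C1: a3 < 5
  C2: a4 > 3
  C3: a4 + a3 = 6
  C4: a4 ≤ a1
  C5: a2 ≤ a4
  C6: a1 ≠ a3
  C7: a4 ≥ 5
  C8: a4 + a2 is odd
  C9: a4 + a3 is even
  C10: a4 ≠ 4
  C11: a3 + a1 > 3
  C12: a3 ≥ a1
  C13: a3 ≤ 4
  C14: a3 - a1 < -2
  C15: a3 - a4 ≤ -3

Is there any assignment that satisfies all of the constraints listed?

Unsatisfiable

From constraints 4 and 7: a1 ≥ a4 and a4 ≥ 5, so a1 ≥ 5. From constraints 12 and 13: a1 ≤ a3 and a3 ≤ 4, so a1 ≤ 4. But 4 < 5, so no value of a1 works.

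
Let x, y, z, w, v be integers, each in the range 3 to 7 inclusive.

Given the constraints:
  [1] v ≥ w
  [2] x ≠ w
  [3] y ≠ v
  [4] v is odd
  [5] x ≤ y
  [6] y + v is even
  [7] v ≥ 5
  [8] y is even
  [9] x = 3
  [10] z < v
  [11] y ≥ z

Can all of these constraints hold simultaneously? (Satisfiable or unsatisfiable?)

Constraint 8 makes y even and constraint 4 makes v odd, so y + v must be odd. Constraint 6 says y + v is even — contradiction.

Unsatisfiable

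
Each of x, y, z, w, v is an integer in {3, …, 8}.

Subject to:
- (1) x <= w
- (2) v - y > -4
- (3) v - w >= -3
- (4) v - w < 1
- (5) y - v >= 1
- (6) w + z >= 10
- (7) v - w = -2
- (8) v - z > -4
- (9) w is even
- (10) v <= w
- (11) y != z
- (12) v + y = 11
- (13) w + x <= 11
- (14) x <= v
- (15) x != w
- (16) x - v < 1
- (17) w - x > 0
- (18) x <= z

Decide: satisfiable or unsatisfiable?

Satisfiable

One satisfying assignment is x = 3, y = 7, z = 6, w = 6, v = 4.
For the less obvious constraints — constraint 2: v - y = -3; constraint 3: v - w = -2 — and the others hold by inspection.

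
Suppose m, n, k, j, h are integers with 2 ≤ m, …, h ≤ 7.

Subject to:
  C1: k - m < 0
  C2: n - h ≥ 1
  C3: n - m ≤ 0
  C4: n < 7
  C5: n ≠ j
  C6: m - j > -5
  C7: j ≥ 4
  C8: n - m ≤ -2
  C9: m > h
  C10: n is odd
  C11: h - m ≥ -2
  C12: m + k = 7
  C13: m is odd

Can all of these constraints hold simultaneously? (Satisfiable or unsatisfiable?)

Unsatisfiable

Constraints 2, 8, and 11 give h − m ≥ -2, m − n ≥ 2, n − h ≥ 1.
Adding all 3 inequalities: the left sides telescope to 0, and the right sides sum to (-2) + 2 + 1 = 1. So 0 ≥ 1, which is false.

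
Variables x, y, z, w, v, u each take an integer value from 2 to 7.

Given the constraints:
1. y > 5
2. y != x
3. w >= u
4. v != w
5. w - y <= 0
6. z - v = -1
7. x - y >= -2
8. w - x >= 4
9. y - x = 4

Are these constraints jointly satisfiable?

Unsatisfiable

Constraints 5, 7, and 8 give y − w ≥ 0, w − x ≥ 4, x − y ≥ -2.
Adding all 3 inequalities: the left sides telescope to 0, and the right sides sum to 0 + 4 + (-2) = 2. So 0 ≥ 2, which is false.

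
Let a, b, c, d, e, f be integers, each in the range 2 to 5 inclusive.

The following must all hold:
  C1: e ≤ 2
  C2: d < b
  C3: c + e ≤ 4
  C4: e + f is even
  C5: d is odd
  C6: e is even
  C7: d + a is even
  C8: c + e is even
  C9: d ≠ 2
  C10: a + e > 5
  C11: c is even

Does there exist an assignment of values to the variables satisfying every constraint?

Satisfiable

Take a = 5, b = 5, c = 2, d = 3, e = 2, f = 4. Then constraint 3: c + e = 4; constraint 4: e + f = 6 is even; constraint 10: a + e = 7, and every other listed constraint is also met.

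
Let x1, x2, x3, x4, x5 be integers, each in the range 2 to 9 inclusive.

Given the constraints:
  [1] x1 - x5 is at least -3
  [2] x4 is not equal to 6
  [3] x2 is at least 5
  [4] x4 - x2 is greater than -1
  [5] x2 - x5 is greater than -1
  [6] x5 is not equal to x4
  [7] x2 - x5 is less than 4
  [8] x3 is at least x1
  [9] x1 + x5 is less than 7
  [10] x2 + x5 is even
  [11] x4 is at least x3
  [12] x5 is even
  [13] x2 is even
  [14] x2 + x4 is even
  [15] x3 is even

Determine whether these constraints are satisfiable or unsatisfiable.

Satisfiable

Try x1 = 2, x2 = 6, x3 = 8, x4 = 8, x5 = 4.
Check constraint 1: x1 - x5 = -2; constraint 4: x4 - x2 = 2; constraint 5: x2 - x5 = 2. The remaining constraints are straightforward to verify.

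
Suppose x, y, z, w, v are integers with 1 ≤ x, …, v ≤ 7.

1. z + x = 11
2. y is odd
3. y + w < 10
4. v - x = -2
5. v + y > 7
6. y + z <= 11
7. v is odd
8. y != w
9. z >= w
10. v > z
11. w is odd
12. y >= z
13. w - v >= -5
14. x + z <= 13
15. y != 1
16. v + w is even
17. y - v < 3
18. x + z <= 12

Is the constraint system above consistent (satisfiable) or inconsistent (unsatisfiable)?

Take x = 7, y = 5, z = 4, w = 3, v = 5. Then constraint 1: z + x = 11; constraint 3: y + w = 8; constraint 4: v - x = -2, and every other listed constraint is also met.

Satisfiable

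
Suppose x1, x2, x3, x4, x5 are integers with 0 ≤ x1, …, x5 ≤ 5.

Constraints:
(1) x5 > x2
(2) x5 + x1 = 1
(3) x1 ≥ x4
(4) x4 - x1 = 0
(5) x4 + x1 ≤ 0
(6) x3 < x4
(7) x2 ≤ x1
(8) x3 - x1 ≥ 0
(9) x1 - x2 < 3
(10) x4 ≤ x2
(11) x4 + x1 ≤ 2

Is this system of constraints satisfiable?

Constraints 6, 7, 8, and 10 give x2 ≤ x1, x1 ≤ x3, x3 < x4, x4 ≤ x2. Chaining: x2 ≤ x1 ≤ x3 < x4 ≤ x2, which forces x2 < x2 — impossible.

Unsatisfiable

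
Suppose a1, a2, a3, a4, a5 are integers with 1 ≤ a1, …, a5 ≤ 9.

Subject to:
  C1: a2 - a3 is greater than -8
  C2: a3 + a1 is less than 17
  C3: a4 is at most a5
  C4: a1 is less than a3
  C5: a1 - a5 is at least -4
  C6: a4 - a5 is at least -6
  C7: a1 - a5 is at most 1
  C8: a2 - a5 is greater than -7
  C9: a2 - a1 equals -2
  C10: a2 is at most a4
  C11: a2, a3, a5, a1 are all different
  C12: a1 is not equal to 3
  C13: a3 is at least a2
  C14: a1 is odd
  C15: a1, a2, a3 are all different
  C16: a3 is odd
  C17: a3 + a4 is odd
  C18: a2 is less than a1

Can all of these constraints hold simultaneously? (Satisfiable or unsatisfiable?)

Satisfiable

Try a1 = 5, a2 = 3, a3 = 9, a4 = 4, a5 = 7.
Check constraint 1: a2 - a3 = -6; constraint 2: a3 + a1 = 14; constraint 5: a1 - a5 = -2. The remaining constraints are straightforward to verify.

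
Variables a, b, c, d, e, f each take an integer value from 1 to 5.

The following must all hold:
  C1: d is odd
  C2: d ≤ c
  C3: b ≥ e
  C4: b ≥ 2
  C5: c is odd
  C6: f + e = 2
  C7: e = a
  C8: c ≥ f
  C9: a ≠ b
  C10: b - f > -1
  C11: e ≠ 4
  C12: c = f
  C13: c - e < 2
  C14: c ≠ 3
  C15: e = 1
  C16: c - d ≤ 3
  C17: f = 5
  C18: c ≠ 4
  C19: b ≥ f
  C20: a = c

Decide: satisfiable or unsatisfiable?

Constraint 15 fixes e = 1 and constraint 17 fixes f = 5. Constraints 7, 12, and 20 give e = a = c = f, so e = f. But 1 ≠ 5 — contradiction.

Unsatisfiable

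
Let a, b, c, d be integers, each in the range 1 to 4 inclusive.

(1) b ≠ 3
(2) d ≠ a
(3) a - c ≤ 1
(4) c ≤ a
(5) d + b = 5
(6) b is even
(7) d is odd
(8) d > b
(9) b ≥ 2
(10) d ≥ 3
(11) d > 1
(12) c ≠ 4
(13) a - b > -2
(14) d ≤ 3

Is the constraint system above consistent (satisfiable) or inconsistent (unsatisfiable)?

Satisfiable

Setting (a, b, c, d) = (2, 2, 2, 3) satisfies everything: constraint 3: a - c = 0; constraint 5: d + b = 5, and the others follow.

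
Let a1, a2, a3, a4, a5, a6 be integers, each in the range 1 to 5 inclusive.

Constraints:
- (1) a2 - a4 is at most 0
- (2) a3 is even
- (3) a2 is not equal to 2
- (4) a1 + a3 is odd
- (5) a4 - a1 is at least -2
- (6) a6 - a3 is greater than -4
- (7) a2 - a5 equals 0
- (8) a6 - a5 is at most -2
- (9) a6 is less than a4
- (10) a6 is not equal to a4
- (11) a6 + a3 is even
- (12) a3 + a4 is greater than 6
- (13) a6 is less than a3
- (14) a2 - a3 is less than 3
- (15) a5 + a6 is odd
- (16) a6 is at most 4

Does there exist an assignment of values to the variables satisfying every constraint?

Take a1 = 5, a2 = 5, a3 = 4, a4 = 5, a5 = 5, a6 = 2. Then constraint 1: a2 - a4 = 0; constraint 5: a4 - a1 = 0, and every other listed constraint is also met.

Satisfiable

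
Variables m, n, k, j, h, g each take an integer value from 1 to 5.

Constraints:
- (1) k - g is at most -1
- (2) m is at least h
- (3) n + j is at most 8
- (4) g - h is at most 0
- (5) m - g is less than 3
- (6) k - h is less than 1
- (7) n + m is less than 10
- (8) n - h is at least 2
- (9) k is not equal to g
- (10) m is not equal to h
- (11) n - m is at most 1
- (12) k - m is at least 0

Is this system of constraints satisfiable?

Constraints 1, 4, 8, 11, and 12 give k − m ≥ 0, m − n ≥ -1, n − h ≥ 2, h − g ≥ 0, g − k ≥ 1.
Adding all 5 inequalities: the left sides telescope to 0, and the right sides sum to 0 + (-1) + 2 + 0 + 1 = 2. So 0 ≥ 2, which is false.

Unsatisfiable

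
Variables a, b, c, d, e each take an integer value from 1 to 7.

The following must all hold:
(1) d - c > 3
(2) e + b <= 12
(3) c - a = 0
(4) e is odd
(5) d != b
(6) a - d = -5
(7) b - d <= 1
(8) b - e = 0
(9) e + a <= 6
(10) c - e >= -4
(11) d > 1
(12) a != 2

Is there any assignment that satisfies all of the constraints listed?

Setting (a, b, c, d, e) = (1, 5, 1, 6, 5) satisfies everything: constraint 1: d - c = 5; constraint 2: e + b = 10; constraint 3: c - a = 0, and the others follow.

Satisfiable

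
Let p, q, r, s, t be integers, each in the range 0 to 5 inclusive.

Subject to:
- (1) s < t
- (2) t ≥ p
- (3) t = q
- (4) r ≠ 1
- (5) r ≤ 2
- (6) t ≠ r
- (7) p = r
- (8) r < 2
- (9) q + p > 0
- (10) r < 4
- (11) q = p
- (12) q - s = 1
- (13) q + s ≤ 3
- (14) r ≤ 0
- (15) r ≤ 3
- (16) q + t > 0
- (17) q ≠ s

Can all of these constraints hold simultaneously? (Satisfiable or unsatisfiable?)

From constraints 3, 7, and 11, t = q = p = r, so t = r. But constraint 6 says t ≠ r. Contradiction.

Unsatisfiable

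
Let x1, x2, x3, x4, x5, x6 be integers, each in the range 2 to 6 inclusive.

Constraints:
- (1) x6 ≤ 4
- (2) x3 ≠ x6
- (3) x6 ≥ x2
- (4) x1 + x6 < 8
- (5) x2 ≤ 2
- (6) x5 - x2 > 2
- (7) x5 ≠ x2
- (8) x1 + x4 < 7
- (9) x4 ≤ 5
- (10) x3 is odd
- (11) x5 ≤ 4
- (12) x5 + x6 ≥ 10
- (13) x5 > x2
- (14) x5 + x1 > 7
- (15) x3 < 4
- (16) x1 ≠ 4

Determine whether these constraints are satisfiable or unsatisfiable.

Unsatisfiable

From constraint 11: x5 ≤ 4. From constraint 1: x6 ≤ 4. Hence x5 + x6 ≤ 8. But constraint 12 requires x5 + x6 ≥ 10, and 10 > 8. Contradiction.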